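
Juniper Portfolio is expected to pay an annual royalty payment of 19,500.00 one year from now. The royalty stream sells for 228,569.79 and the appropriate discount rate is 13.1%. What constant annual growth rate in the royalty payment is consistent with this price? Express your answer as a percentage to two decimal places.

4.57%

P = D₁/(r−g) ⇒ g = r − D₁/P = 0.131 − 19,500.00/228,569.79 = 0.045687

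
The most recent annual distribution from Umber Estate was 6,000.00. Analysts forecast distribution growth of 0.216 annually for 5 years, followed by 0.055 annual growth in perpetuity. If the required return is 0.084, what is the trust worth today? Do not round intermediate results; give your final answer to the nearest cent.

430637.39

D_1 = 7296.00000
D_2 = 8871.93600
D_3 = 10788.27418
D_4 = 13118.54140
D_5 = 15952.14634
Terminal value at year 5: TV = D_5×(1+g_2)/(r−g_2) = 16829.51439/0.029 = 580328.08237
P_0 = D_1/(1+r)^1 + D_2/(1+r)^2 + D_3/(1+r)^3 + D_4/(1+r)^4 + D_5/(1+r)^5 + TV/(1+r)^5
    = 6730.62731 + 7550.22399 + 8469.62396 + 9500.98038 + 10657.92633 + 387728.00966 = 430637.39163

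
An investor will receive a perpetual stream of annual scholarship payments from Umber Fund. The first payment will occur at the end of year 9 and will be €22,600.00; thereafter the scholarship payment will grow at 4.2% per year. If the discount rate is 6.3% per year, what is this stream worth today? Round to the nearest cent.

€660120.21

Value at end of year 8: C₁ / (r − g) = €22,600.00 / (0.063 − 0.042) = €1,076,190.4762
Discount to today: PV = €1,076,190.4762 / (1 + 0.063)^8 = €1,076,190.4762 / 1.630295 = €660,120.21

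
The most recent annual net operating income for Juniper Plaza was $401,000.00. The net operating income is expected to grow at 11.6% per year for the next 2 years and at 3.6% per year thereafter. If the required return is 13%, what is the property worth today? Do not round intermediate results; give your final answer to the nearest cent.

D_1 = 447516.00000
D_2 = 499427.85600
Terminal value at year 2: TV = D_2×(1+g_2)/(r−g_2) = 517407.25882/0.094 = 5504332.54060
P_0 = D_1/(1+r)^1 + D_2/(1+r)^2 + TV/(1+r)^2
    = 396031.85841 + 391125.26901 + 4310699.77335 = 5097856.90077

$5097856.90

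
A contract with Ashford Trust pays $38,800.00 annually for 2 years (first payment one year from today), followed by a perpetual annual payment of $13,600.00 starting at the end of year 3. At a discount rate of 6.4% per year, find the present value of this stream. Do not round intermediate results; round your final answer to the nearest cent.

PV of 2-year annuity: $38,800.00 × [1 − (1+0.064)^−2] / 0.064 = 70738.87727
Perpetuity value at year 2: $13,600.00 / 0.064 = 212500.00000
PV of perpetuity: 212500.00000 / (1+0.064)^2 = 187704.92962
Total PV = 70738.87727 + 187704.92962 = 258443.80689

$258443.81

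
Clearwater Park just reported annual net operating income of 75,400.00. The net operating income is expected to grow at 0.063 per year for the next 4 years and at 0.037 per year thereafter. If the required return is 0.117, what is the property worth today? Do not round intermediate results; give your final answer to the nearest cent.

D_1 = 80150.20000
D_2 = 85199.66260
D_3 = 90567.24134
D_4 = 96272.97755
Terminal value at year 4: TV = D_4×(1+g_2)/(r−g_2) = 99835.07772/0.08 = 1247938.47147
P_0 = D_1/(1+r)^1 + D_2/(1+r)^2 + D_3/(1+r)^3 + D_4/(1+r)^4 + TV/(1+r)^4
    = 71754.87914 + 68285.97719 + 64984.77507 + 61843.16554 + 801642.03326 = 1068510.83021

1068510.83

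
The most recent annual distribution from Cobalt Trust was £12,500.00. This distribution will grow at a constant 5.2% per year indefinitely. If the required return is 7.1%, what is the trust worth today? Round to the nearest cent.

£692105.26

D₁ = D₀ × (1 + g) = £12,500.00 × 1.052 = £13,150.0000
Growing perpetuity: P = D₁ / (r − g) = £13,150.0000 / (0.071 − 0.052) = £692,105.26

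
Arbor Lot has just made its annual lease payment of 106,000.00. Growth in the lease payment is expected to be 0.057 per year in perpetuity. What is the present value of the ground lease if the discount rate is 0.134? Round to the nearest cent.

1455090.91

D₁ = D₀ × (1 + g) = 106,000.00 × 1.057 = 112,042.0000
Growing perpetuity: P = D₁ / (r − g) = 112,042.0000 / (0.134 − 0.057) = 1,455,090.91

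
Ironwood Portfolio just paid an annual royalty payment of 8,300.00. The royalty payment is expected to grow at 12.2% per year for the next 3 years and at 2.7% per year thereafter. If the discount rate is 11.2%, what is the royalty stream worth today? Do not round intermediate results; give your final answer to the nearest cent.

D_1 = 9312.60000
D_2 = 10448.73720
D_3 = 11723.48314
Terminal value at year 3: TV = D_3×(1+g_2)/(r−g_2) = 12040.01718/0.085 = 141647.26098
P_0 = D_1/(1+r)^1 + D_2/(1+r)^2 + D_3/(1+r)^3 + TV/(1+r)^3
    = 8374.64029 + 8449.95180 + 8525.94058 + 103013.42320 = 128363.95586

128363.96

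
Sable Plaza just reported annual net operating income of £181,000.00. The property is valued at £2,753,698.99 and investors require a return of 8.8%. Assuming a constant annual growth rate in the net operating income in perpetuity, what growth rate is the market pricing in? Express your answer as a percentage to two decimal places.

2.09%

P = D₀(1+g)/(r−g) ⇒ P(r−g) = D₀(1+g) ⇒ g(P+D₀) = P·r − D₀
g = (P·r − D₀)/(P + D₀) = (£2,753,698.99×0.088 − £181,000.00) / (£2,753,698.99 + £181,000.00) = 0.020897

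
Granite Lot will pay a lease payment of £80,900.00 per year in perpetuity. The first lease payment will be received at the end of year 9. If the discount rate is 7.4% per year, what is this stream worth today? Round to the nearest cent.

Value at end of year 8: C / r = £80,900.00 / 0.074 = £1,093,243.2432
Discount to today: PV = £1,093,243.2432 / (1 + 0.074)^8 = £1,093,243.2432 / 1.770249 = £617,564.82

£617564.82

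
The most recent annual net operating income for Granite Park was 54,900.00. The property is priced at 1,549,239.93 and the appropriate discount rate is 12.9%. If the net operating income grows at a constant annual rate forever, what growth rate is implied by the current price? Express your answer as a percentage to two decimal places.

P = D₀(1+g)/(r−g) ⇒ P(r−g) = D₀(1+g) ⇒ g(P+D₀) = P·r − D₀
g = (P·r − D₀)/(P + D₀) = (1,549,239.93×0.129 − 54,900.00) / (1,549,239.93 + 54,900.00) = 0.090361

9.04%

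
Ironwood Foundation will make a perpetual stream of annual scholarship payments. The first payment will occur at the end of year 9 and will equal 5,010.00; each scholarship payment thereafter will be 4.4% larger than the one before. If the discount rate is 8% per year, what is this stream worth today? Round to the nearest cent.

Value at end of year 8: C₁ / (r − g) = 5,010.00 / (0.08 − 0.044) = 139,166.6667
Discount to today: PV = 139,166.6667 / (1 + 0.08)^8 = 139,166.6667 / 1.850930 = 75,187.42

75187.42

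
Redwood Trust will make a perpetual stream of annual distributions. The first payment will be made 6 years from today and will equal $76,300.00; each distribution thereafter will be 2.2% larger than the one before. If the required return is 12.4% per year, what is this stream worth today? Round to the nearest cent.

Value at end of year 5: C₁ / (r − g) = $76,300.00 / (0.124 − 0.022) = $748,039.2157
Discount to today: PV = $748,039.2157 / (1 + 0.124)^5 = $748,039.2157 / 1.794038 = $416,958.48

$416958.48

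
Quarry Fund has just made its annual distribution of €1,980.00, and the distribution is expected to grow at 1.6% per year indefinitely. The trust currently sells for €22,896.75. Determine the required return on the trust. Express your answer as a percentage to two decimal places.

10.39%

D₁ = €1,980.00 × 1.016 = €2,011.6800
P = D₁/(r − g) ⇒ r = D₁/P + g = €2,011.6800/€22,896.75 + 0.016 = 0.087859 + 0.016 = 0.103859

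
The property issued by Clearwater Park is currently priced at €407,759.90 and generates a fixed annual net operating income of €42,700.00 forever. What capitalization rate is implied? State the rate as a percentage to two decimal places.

10.47%

P = C/r ⇒ r = C/P = €42,700.00/€407,759.90 = 0.104718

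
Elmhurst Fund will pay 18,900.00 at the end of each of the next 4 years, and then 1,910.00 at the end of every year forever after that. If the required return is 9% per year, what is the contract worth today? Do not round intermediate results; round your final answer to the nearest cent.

PV of 4-year annuity: 18,900.00 × [1 − (1+0.09)^−4] / 0.09 = 61230.70568
Perpetuity value at year 4: 1,910.00 / 0.09 = 21222.22222
PV of perpetuity: 21222.22222 / (1+0.09)^4 = 15034.35726
Total PV = 61230.70568 + 15034.35726 = 76265.06293

76265.06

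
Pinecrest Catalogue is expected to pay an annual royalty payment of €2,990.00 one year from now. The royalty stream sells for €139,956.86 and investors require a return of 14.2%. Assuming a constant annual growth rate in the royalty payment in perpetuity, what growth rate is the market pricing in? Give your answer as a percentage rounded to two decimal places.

P = D₁/(r−g) ⇒ g = r − D₁/P = 0.142 − €2,990.00/€139,956.86 = 0.120636

12.06%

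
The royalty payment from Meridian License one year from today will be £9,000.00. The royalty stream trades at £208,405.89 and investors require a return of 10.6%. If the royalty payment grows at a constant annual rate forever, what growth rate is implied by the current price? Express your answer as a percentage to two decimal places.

6.28%

P = D₁/(r−g) ⇒ g = r − D₁/P = 0.106 − £9,000.00/£208,405.89 = 0.062815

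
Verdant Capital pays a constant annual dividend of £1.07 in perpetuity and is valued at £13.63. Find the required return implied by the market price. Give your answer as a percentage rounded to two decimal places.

P = C/r ⇒ r = C/P = £1.07/£13.63 = 0.078503

7.85%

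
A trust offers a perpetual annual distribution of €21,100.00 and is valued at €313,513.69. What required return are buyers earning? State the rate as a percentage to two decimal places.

P = C/r ⇒ r = C/P = €21,100.00/€313,513.69 = 0.067302

6.73%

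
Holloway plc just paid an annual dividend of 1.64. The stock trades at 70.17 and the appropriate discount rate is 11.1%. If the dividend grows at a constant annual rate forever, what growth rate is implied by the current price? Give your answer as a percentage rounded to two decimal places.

P = D₀(1+g)/(r−g) ⇒ P(r−g) = D₀(1+g) ⇒ g(P+D₀) = P·r − D₀
g = (P·r − D₀)/(P + D₀) = (70.17×0.111 − 1.64) / (70.17 + 1.64) = 0.085627

8.56%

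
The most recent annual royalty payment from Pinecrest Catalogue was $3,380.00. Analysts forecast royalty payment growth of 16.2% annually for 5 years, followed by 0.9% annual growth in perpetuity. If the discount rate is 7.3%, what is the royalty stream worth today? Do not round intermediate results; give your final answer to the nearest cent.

$100970.94

D_1 = 3927.56000
D_2 = 4563.82472
D_3 = 5303.16432
D_4 = 6162.27695
D_5 = 7160.56581
Terminal value at year 5: TV = D_5×(1+g_2)/(r−g_2) = 7225.01090/0.064 = 112890.79535
P_0 = D_1/(1+r)^1 + D_2/(1+r)^2 + D_3/(1+r)^3 + D_4/(1+r)^4 + D_5/(1+r)^5 + TV/(1+r)^5
    = 3660.35415 + 3963.96227 + 4292.75318 + 4648.81565 + 5034.41173 + 79370.64745 = 100970.94443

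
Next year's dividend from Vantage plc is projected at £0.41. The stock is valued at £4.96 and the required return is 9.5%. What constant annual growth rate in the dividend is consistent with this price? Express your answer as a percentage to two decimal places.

1.23%

P = D₁/(r−g) ⇒ g = r − D₁/P = 0.095 − £0.41/£4.96 = 0.012339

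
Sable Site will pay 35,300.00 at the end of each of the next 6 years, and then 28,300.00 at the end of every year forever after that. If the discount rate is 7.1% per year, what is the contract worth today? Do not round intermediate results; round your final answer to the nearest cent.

PV of 6-year annuity: 35,300.00 × [1 − (1+0.071)^−6] / 0.071 = 167740.66936
Perpetuity value at year 6: 28,300.00 / 0.071 = 398591.54930
PV of perpetuity: 398591.54930 / (1+0.071)^6 = 264113.90219
Total PV = 167740.66936 + 264113.90219 = 431854.57155

431854.57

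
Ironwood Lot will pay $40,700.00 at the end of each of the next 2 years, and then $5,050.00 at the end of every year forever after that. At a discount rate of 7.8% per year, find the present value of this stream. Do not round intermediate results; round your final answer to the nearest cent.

$128491.74

PV of 2-year annuity: $40,700.00 × [1 − (1+0.078)^−2] / 0.078 = 72778.38779
Perpetuity value at year 2: $5,050.00 / 0.078 = 64743.58974
PV of perpetuity: 64743.58974 / (1+0.078)^2 = 55713.34752
Total PV = 72778.38779 + 55713.34752 = 128491.73532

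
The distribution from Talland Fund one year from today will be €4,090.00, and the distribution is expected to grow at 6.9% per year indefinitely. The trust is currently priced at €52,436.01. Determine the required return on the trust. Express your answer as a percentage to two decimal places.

14.70%

P = D₁/(r − g) ⇒ r = D₁/P + g = €4,090.0000/€52,436.01 + 0.069 = 0.078000 + 0.069 = 0.147000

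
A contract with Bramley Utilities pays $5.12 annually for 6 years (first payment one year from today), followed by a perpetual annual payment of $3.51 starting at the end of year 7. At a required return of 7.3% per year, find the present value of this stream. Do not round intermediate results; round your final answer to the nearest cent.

PV of 6-year annuity: $5.12 × [1 − (1+0.073)^−6] / 0.073 = 24.18029
Perpetuity value at year 6: $3.51 / 0.073 = 48.08219
PV of perpetuity: 48.08219 / (1+0.073)^6 = 31.50547
Total PV = 24.18029 + 31.50547 = 55.68576

$55.69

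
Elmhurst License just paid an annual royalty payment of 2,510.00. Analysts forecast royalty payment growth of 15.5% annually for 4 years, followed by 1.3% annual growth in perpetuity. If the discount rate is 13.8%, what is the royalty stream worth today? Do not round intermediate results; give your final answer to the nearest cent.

32004.60

D_1 = 2899.05000
D_2 = 3348.40275
D_3 = 3867.40518
D_4 = 4466.85298
Terminal value at year 4: TV = D_4×(1+g_2)/(r−g_2) = 4524.92207/0.125 = 36199.37654
P_0 = D_1/(1+r)^1 + D_2/(1+r)^2 + D_3/(1+r)^3 + D_4/(1+r)^4 + TV/(1+r)^4
    = 2547.49561 + 2585.55134 + 2624.17557 + 2663.37679 + 21584.00548 = 32004.60478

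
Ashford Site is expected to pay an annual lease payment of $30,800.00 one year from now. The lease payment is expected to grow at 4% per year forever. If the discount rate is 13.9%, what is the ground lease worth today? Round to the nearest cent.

$311111.11

Growing perpetuity: P = D₁ / (r − g) = $30,800.0000 / (0.139 − 0.04) = $311,111.11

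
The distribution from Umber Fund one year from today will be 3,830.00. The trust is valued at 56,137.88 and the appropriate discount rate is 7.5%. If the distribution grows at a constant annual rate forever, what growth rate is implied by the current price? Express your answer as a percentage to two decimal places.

0.68%

P = D₁/(r−g) ⇒ g = r − D₁/P = 0.075 − 3,830.00/56,137.88 = 0.006775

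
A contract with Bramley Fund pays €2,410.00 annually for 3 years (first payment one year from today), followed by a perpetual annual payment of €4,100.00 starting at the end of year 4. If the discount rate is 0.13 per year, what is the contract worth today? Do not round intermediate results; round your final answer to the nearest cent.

€27548.11

PV of 3-year annuity: €2,410.00 × [1 − (1+0.13)^−3] / 0.13 = 5690.37776
Perpetuity value at year 3: €4,100.00 / 0.13 = 31538.46154
PV of perpetuity: 31538.46154 / (1+0.13)^3 = 21857.73589
Total PV = 5690.37776 + 21857.73589 = 27548.11365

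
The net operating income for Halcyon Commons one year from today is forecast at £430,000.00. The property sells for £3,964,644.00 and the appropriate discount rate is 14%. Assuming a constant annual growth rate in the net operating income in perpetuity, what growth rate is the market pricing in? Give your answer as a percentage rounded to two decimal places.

3.15%

P = D₁/(r−g) ⇒ g = r − D₁/P = 0.14 − £430,000.00/£3,964,644.00 = 0.031541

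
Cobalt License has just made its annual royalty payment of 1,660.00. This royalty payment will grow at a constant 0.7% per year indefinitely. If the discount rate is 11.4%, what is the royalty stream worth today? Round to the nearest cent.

15622.62

D₁ = D₀ × (1 + g) = 1,660.00 × 1.007 = 1,671.6200
Growing perpetuity: P = D₁ / (r − g) = 1,671.6200 / (0.114 − 0.007) = 15,622.62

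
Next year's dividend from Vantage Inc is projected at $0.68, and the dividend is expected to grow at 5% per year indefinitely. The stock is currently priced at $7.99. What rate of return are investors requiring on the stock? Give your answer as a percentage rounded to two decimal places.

13.51%

P = D₁/(r − g) ⇒ r = D₁/P + g = $0.6800/$7.99 + 0.05 = 0.085106 + 0.05 = 0.135106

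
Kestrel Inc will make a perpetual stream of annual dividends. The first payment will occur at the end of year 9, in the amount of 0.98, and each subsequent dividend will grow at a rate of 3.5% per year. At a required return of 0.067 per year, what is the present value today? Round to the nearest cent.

Value at end of year 8: C₁ / (r − g) = 0.98 / (0.067 − 0.035) = 30.6250
Discount to today: PV = 30.6250 / (1 + 0.067)^8 = 30.6250 / 1.680023 = 18.23

18.23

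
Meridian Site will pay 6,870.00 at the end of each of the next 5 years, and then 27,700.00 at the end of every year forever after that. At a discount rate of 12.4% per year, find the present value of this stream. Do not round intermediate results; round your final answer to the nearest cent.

149037.75

PV of 5-year annuity: 6,870.00 × [1 − (1+0.124)^−5] / 0.124 = 24521.36254
Perpetuity value at year 5: 27,700.00 / 0.124 = 223387.09677
PV of perpetuity: 223387.09677 / (1+0.124)^5 = 124516.39192
Total PV = 24521.36254 + 124516.39192 = 149037.75446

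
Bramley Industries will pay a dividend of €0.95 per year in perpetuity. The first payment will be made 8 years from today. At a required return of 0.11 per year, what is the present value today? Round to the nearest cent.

€4.16

Value at end of year 7: C / r = €0.95 / 0.11 = €8.6364
Discount to today: PV = €8.6364 / (1 + 0.11)^7 = €8.6364 / 2.076160 = €4.16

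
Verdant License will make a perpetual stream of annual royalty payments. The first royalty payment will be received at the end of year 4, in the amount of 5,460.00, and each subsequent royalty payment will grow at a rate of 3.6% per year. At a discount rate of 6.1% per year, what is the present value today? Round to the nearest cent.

Value at end of year 3: C₁ / (r − g) = 5,460.00 / (0.061 − 0.036) = 218,400.0000
Discount to today: PV = 218,400.0000 / (1 + 0.061)^3 = 218,400.0000 / 1.194390 = 182,854.85

182854.85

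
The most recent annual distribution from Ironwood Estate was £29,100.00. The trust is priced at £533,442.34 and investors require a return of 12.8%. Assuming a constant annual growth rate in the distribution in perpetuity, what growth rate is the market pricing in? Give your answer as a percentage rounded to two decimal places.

P = D₀(1+g)/(r−g) ⇒ P(r−g) = D₀(1+g) ⇒ g(P+D₀) = P·r − D₀
g = (P·r − D₀)/(P + D₀) = (£533,442.34×0.128 − £29,100.00) / (£533,442.34 + £29,100.00) = 0.069649

6.96%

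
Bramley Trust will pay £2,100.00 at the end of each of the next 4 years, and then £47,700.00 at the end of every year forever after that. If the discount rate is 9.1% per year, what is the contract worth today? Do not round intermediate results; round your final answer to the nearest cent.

£376768.28

PV of 4-year annuity: £2,100.00 × [1 − (1+0.091)^−4] / 0.091 = 6788.50529
Perpetuity value at year 4: £47,700.00 / 0.091 = 524175.82418
PV of perpetuity: 524175.82418 / (1+0.091)^4 = 369979.77536
Total PV = 6788.50529 + 369979.77536 = 376768.28065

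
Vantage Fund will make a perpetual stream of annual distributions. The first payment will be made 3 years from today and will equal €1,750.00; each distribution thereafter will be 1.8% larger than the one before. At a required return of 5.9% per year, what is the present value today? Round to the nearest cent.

€38059.43

Value at end of year 2: C₁ / (r − g) = €1,750.00 / (0.059 − 0.018) = €42,682.9268
Discount to today: PV = €42,682.9268 / (1 + 0.059)^2 = €42,682.9268 / 1.121481 = €38,059.43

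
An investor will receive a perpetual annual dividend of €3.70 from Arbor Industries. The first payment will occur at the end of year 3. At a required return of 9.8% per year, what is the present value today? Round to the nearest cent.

€31.32

Value at end of year 2: C / r = €3.70 / 0.098 = €37.7551
Discount to today: PV = €37.7551 / (1 + 0.098)^2 = €37.7551 / 1.205604 = €31.32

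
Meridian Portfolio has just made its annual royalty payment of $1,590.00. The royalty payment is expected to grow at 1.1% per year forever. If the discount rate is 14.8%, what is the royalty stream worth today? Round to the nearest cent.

D₁ = D₀ × (1 + g) = $1,590.00 × 1.011 = $1,607.4900
Growing perpetuity: P = D₁ / (r − g) = $1,607.4900 / (0.148 − 0.011) = $11,733.50

$11733.50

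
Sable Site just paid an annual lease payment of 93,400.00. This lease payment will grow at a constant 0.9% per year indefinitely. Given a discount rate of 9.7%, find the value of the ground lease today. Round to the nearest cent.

1070915.91

D₁ = D₀ × (1 + g) = 93,400.00 × 1.009 = 94,240.6000
Growing perpetuity: P = D₁ / (r − g) = 94,240.6000 / (0.097 − 0.009) = 1,070,915.91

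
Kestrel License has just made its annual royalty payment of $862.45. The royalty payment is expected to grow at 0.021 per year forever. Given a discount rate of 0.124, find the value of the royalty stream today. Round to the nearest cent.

$8549.14

D₁ = D₀ × (1 + g) = $862.45 × 1.021 = $880.5615
Growing perpetuity: P = D₁ / (r − g) = $880.5615 / (0.124 − 0.021) = $8,549.14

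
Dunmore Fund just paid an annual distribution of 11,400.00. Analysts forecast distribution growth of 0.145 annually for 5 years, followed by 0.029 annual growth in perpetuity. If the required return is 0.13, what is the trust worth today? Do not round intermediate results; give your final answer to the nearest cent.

183371.14

D_1 = 13053.00000
D_2 = 14945.68500
D_3 = 17112.80932
D_4 = 19594.16668
D_5 = 22435.32085
Terminal value at year 5: TV = D_5×(1+g_2)/(r−g_2) = 23085.94515/0.101 = 228573.71435
P_0 = D_1/(1+r)^1 + D_2/(1+r)^2 + D_3/(1+r)^3 + D_4/(1+r)^4 + D_5/(1+r)^5 + TV/(1+r)^5
    = 11551.32743 + 11704.66364 + 11860.03528 + 12017.46938 + 12176.99331 + 124060.65457 = 183371.14361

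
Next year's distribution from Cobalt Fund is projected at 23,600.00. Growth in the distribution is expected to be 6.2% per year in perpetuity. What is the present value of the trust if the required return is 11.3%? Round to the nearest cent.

462745.10

Growing perpetuity: P = D₁ / (r − g) = 23,600.0000 / (0.113 − 0.062) = 462,745.10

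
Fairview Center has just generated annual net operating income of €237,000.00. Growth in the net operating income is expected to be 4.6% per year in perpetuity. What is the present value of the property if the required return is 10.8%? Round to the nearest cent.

D₁ = D₀ × (1 + g) = €237,000.00 × 1.046 = €247,902.0000
Growing perpetuity: P = D₁ / (r − g) = €247,902.0000 / (0.108 − 0.046) = €3,998,419.35

€3998419.35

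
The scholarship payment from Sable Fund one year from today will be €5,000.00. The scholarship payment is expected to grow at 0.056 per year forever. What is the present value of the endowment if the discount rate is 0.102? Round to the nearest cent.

€108695.65

Growing perpetuity: P = D₁ / (r − g) = €5,000.0000 / (0.102 − 0.056) = €108,695.65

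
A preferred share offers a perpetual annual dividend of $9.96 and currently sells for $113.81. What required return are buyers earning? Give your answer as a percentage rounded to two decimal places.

P = C/r ⇒ r = C/P = $9.96/$113.81 = 0.087514

8.75%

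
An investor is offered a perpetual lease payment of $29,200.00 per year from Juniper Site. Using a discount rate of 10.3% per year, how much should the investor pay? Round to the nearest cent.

Level perpetuity: PV = C / r = $29,200.00 / 0.103 = $283,495.15

$283495.15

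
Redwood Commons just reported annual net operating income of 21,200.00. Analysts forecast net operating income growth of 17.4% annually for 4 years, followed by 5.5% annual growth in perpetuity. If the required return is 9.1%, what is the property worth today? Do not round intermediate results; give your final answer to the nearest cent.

935229.94

D_1 = 24888.80000
D_2 = 29219.45120
D_3 = 34303.63571
D_4 = 40272.46832
Terminal value at year 4: TV = D_4×(1+g_2)/(r−g_2) = 42487.45408/0.036 = 1180207.05777
P_0 = D_1/(1+r)^1 + D_2/(1+r)^2 + D_3/(1+r)^3 + D_4/(1+r)^4 + TV/(1+r)^4
    = 22812.83226 + 24548.36396 + 26415.92969 + 28425.57420 + 833027.24386 = 935229.94397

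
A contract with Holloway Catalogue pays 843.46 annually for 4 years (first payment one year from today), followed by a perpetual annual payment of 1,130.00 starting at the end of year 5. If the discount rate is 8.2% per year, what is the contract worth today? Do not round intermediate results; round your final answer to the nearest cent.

12835.64

PV of 4-year annuity: 843.46 × [1 − (1+0.082)^−4] / 0.082 = 2781.25482
Perpetuity value at year 4: 1,130.00 / 0.082 = 13780.48780
PV of perpetuity: 13780.48780 / (1+0.082)^4 = 10054.38585
Total PV = 2781.25482 + 10054.38585 = 12835.64068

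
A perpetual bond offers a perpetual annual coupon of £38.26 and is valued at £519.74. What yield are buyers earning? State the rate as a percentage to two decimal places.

7.36%

P = C/r ⇒ r = C/P = £38.26/£519.74 = 0.073614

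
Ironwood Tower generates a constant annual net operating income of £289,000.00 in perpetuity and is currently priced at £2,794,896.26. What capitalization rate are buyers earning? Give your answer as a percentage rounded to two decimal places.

P = C/r ⇒ r = C/P = £289,000.00/£2,794,896.26 = 0.103403

10.34%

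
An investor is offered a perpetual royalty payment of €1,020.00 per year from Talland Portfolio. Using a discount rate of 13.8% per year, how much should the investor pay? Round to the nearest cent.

Level perpetuity: PV = C / r = €1,020.00 / 0.138 = €7,391.30

€7391.30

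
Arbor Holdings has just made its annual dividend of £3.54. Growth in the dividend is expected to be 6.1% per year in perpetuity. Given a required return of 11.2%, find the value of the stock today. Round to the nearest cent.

£73.65

D₁ = D₀ × (1 + g) = £3.54 × 1.061 = £3.7559
Growing perpetuity: P = D₁ / (r − g) = £3.7559 / (0.112 − 0.061) = £73.65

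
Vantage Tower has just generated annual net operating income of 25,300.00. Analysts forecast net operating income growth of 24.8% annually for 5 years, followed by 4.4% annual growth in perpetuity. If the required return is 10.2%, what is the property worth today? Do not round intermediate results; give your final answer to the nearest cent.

1034907.17

D_1 = 31574.40000
D_2 = 39404.85120
D_3 = 49177.25430
D_4 = 61373.21336
D_5 = 76593.77028
Terminal value at year 5: TV = D_5×(1+g_2)/(r−g_2) = 79963.89617/0.058 = 1378687.86500
P_0 = D_1/(1+r)^1 + D_2/(1+r)^2 + D_3/(1+r)^3 + D_4/(1+r)^4 + D_5/(1+r)^5 + TV/(1+r)^5
    = 28651.90563 + 32447.89312 + 36746.79729 + 41615.24775 + 47128.70163 + 848316.62930 = 1034907.17472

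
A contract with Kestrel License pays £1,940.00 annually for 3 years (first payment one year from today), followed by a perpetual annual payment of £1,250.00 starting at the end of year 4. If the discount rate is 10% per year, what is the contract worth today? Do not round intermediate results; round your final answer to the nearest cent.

£14215.93

PV of 3-year annuity: £1,940.00 × [1 − (1+0.1)^−3] / 0.1 = 4824.49286
Perpetuity value at year 3: £1,250.00 / 0.1 = 12500.00000
PV of perpetuity: 12500.00000 / (1+0.1)^3 = 9391.43501
Total PV = 4824.49286 + 9391.43501 = 14215.92787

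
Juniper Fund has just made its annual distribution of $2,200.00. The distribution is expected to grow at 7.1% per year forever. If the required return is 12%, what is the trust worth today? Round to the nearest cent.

$48085.71

D₁ = D₀ × (1 + g) = $2,200.00 × 1.071 = $2,356.2000
Growing perpetuity: P = D₁ / (r − g) = $2,356.2000 / (0.12 − 0.071) = $48,085.71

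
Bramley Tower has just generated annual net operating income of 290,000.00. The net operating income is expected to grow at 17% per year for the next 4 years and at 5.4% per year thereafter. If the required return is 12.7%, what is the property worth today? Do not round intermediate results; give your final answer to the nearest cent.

6138614.22

D_1 = 339300.00000
D_2 = 396981.00000
D_3 = 464467.77000
D_4 = 543427.29090
Terminal value at year 4: TV = D_4×(1+g_2)/(r−g_2) = 572772.36461/0.073 = 7846196.77546
P_0 = D_1/(1+r)^1 + D_2/(1+r)^2 + D_3/(1+r)^3 + D_4/(1+r)^4 + TV/(1+r)^4
    = 301064.77374 + 312551.71719 + 324476.93799 + 336857.15833 + 4863663.62856 = 6138614.21580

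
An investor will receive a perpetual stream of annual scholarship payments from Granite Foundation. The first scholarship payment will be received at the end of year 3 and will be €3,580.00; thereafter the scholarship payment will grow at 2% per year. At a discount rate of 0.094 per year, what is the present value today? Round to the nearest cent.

Value at end of year 2: C₁ / (r − g) = €3,580.00 / (0.094 − 0.02) = €48,378.3784
Discount to today: PV = €48,378.3784 / (1 + 0.094)^2 = €48,378.3784 / 1.196836 = €40,421.89

€40421.89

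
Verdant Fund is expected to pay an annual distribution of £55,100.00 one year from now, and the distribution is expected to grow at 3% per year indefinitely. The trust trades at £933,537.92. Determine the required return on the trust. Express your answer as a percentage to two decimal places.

8.90%

P = D₁/(r − g) ⇒ r = D₁/P + g = £55,100.0000/£933,537.92 + 0.03 = 0.059023 + 0.03 = 0.089023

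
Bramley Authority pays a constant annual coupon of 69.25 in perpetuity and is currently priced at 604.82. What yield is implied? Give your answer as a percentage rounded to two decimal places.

P = C/r ⇒ r = C/P = 69.25/604.82 = 0.114497

11.45%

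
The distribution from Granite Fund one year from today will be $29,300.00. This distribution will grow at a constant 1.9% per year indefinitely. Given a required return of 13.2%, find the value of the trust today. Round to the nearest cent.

Growing perpetuity: P = D₁ / (r − g) = $29,300.0000 / (0.132 − 0.019) = $259,292.04

$259292.04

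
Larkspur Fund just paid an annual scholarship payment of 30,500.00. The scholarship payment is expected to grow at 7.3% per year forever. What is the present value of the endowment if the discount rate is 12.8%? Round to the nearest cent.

D₁ = D₀ × (1 + g) = 30,500.00 × 1.073 = 32,726.5000
Growing perpetuity: P = D₁ / (r − g) = 32,726.5000 / (0.128 − 0.073) = 595,027.27

595027.27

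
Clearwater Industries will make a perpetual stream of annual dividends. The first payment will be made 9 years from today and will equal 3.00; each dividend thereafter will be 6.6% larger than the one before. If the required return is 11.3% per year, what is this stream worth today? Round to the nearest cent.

27.11

Value at end of year 8: C₁ / (r − g) = 3.00 / (0.113 − 0.066) = 63.8298
Discount to today: PV = 63.8298 / (1 + 0.113)^8 = 63.8298 / 2.354840 = 27.11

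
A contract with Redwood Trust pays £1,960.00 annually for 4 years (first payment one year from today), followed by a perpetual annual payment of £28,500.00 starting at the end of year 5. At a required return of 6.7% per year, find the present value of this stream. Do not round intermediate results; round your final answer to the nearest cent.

£334864.35

PV of 4-year annuity: £1,960.00 × [1 − (1+0.067)^−4] / 0.067 = 6684.14544
Perpetuity value at year 4: £28,500.00 / 0.067 = 425373.13433
PV of perpetuity: 425373.13433 / (1+0.067)^4 = 328180.20322
Total PV = 6684.14544 + 328180.20322 = 334864.34866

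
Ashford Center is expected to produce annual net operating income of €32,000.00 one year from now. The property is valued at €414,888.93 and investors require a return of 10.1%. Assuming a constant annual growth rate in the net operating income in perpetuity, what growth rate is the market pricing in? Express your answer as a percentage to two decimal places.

2.39%

P = D₁/(r−g) ⇒ g = r − D₁/P = 0.101 − €32,000.00/€414,888.93 = 0.023871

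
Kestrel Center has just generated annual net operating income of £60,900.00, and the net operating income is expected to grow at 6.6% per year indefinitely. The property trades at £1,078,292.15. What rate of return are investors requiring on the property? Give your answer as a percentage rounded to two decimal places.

12.62%

D₁ = £60,900.00 × 1.066 = £64,919.4000
P = D₁/(r − g) ⇒ r = D₁/P + g = £64,919.4000/£1,078,292.15 + 0.066 = 0.060206 + 0.066 = 0.126206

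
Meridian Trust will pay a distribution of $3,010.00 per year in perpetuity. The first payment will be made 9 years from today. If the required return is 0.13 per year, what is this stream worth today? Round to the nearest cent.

Value at end of year 8: C / r = $3,010.00 / 0.13 = $23,153.8462
Discount to today: PV = $23,153.8462 / (1 + 0.13)^8 = $23,153.8462 / 2.658444 = $8,709.55

$8709.55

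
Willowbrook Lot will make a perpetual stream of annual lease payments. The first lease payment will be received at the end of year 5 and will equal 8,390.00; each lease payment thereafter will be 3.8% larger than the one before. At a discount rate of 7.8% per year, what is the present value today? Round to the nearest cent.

Value at end of year 4: C₁ / (r − g) = 8,390.00 / (0.078 − 0.038) = 209,750.0000
Discount to today: PV = 209,750.0000 / (1 + 0.078)^4 = 209,750.0000 / 1.350439 = 155,319.84

155319.84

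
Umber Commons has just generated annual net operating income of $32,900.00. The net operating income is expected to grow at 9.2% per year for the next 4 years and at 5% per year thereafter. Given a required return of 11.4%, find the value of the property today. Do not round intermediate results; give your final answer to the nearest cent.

D_1 = 35926.80000
D_2 = 39232.06560
D_3 = 42841.41564
D_4 = 46782.82587
Terminal value at year 4: TV = D_4×(1+g_2)/(r−g_2) = 49121.96717/0.064 = 767530.73699
P_0 = D_1/(1+r)^1 + D_2/(1+r)^2 + D_3/(1+r)^3 + D_4/(1+r)^4 + TV/(1+r)^4
    = 32250.26930 + 31613.36991 + 30989.04842 + 30377.05644 + 498373.58219 = 623603.32625

$623603.33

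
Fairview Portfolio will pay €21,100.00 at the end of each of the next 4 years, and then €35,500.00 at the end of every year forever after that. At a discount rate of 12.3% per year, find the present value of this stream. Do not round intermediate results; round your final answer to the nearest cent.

PV of 4-year annuity: €21,100.00 × [1 − (1+0.123)^−4] / 0.123 = 63685.23628
Perpetuity value at year 4: €35,500.00 / 0.123 = 288617.88618
PV of perpetuity: 288617.88618 / (1+0.123)^4 = 181469.73982
Total PV = 63685.23628 + 181469.73982 = 245154.97611

€245154.98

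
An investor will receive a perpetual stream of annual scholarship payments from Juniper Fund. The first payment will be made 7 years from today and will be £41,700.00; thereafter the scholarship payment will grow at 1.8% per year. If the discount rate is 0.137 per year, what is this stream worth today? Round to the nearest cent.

£162190.83

Value at end of year 6: C₁ / (r − g) = £41,700.00 / (0.137 − 0.018) = £350,420.1681
Discount to today: PV = £350,420.1681 / (1 + 0.137)^6 = £350,420.1681 / 2.160542 = £162,190.83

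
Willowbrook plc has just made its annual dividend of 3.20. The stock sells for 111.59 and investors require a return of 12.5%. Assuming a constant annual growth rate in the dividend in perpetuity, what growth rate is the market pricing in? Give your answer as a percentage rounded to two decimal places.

P = D₀(1+g)/(r−g) ⇒ P(r−g) = D₀(1+g) ⇒ g(P+D₀) = P·r − D₀
g = (P·r − D₀)/(P + D₀) = (111.59×0.125 − 3.20) / (111.59 + 3.20) = 0.093638

9.36%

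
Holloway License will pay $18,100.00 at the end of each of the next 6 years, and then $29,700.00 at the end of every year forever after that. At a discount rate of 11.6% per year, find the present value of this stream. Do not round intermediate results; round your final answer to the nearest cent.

PV of 6-year annuity: $18,100.00 × [1 − (1+0.116)^−6] / 0.116 = 75267.21008
Perpetuity value at year 6: $29,700.00 / 0.116 = 256034.48276
PV of perpetuity: 256034.48276 / (1+0.116)^6 = 132529.72368
Total PV = 75267.21008 + 132529.72368 = 207796.93376

$207796.93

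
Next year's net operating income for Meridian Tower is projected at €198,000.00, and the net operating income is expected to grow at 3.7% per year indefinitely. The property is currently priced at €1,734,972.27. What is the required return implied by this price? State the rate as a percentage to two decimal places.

15.11%

P = D₁/(r − g) ⇒ r = D₁/P + g = €198,000.0000/€1,734,972.27 + 0.037 = 0.114123 + 0.037 = 0.151123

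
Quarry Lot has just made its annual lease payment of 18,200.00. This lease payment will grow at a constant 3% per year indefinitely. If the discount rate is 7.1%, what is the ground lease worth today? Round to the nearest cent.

D₁ = D₀ × (1 + g) = 18,200.00 × 1.03 = 18,746.0000
Growing perpetuity: P = D₁ / (r − g) = 18,746.0000 / (0.071 − 0.03) = 457,219.51

457219.51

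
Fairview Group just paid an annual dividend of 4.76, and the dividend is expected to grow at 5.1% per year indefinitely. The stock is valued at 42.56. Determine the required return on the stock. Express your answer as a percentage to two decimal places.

16.85%

D₁ = 4.76 × 1.051 = 5.0028
P = D₁/(r − g) ⇒ r = D₁/P + g = 5.0028/42.56 + 0.051 = 0.117546 + 0.051 = 0.168546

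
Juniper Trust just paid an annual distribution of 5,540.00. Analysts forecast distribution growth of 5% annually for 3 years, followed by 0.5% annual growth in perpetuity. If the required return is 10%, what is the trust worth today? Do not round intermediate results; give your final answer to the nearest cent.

D_1 = 5817.00000
D_2 = 6107.85000
D_3 = 6413.24250
Terminal value at year 3: TV = D_3×(1+g_2)/(r−g_2) = 6445.30871/0.095 = 67845.35487
P_0 = D_1/(1+r)^1 + D_2/(1+r)^2 + D_3/(1+r)^3 + TV/(1+r)^3
    = 5288.18182 + 5047.80992 + 4818.36401 + 50973.21929 = 66127.57503

66127.58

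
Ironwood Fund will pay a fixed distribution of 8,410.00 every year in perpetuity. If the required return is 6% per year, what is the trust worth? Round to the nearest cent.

Level perpetuity: PV = C / r = 8,410.00 / 0.06 = 140,166.67

140166.67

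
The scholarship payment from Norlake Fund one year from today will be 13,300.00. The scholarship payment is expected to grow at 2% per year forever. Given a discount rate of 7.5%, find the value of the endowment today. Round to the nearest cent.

241818.18

Growing perpetuity: P = D₁ / (r − g) = 13,300.0000 / (0.075 − 0.02) = 241,818.18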